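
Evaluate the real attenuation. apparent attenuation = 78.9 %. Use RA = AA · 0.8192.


RA = 78.9 · 0.8192

64.6349 %


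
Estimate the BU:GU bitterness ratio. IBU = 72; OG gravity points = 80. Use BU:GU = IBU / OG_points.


BU:GU = 72 / 80

0.9000


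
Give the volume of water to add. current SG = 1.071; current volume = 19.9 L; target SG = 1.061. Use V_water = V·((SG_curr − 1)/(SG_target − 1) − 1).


V_water = 19.9·((1.071 − 1)/(1.061 − 1) − 1)

3.2623 L


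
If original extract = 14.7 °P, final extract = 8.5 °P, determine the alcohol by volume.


SG = 259/(259 − P);  ABV = (OG − FG)·131.25
OG = 259/(259 − 14.7) = 1.0602
FG = 259/(259 − 8.5) = 1.0339
ABV = (1.0602 − 1.0339)·131.25

3.4440 % ABV


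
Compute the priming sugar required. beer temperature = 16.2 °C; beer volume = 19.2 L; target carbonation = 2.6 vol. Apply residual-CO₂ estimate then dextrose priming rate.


residual = 14.695·(0.01821 + 0.09011·e^(−0.04·T));  sugar = (target − residual)·4.0·V
residual = 14.695·(0.01821 + 0.09011·e^(−0.04·16.2)) = 0.9603
sugar = (2.6 − 0.9603)·4.0·19.2

125.9324 g


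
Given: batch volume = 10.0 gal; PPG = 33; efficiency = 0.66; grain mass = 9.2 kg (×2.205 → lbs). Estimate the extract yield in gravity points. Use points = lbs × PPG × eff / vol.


lbs = 9.2 × 2.205 = 20.2860
points = 20.2860 × 33 × 0.66 / 10.0

44.1829 points


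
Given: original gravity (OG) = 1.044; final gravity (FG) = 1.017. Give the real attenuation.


AA = (OG−FG)/(OG−1)·100;  RA = AA·0.8192
AA = (1.044 − 1.017)/(1.044 − 1)·100 = 61.3636
RA = 61.3636·0.8192

50.2691 %


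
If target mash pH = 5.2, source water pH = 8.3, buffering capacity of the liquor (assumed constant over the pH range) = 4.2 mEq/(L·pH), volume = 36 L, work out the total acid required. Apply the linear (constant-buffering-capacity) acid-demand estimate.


acid = buffering capacity · (pH_source − pH_target) · V
acid = 4.2 · (8.3 − 5.2) · 36

468.7200 mEq


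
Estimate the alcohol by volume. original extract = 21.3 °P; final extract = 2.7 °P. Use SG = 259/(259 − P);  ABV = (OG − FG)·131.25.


OG = 259/(259 − 21.3) = 1.0896
FG = 259/(259 − 2.7) = 1.0105
ABV = (1.0896 − 1.0105)·131.25

10.3785 % ABV


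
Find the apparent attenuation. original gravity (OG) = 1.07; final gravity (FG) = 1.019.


AA = (OG − FG)/(OG − 1) · 100
AA = (1.07 − 1.019)/(1.07 − 1) · 100

72.8571 %


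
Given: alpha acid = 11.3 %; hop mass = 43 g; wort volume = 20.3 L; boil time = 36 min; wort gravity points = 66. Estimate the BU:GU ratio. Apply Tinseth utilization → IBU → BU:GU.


U = 1.65·0.000125^(GP/1000)·(1−e^(−0.04t))/4.15;  IBU = (α/100)·m·U·1000/V;  BU:GU = IBU/GP
U = 1.65·0.000125^(66/1000)·(1−e^(−0.04·36))/4.15 = 0.1676
IBU = (11.3/100)·43·0.1676·1000/20.3 = 40.1281
BU:GU = 40.1281/66

0.6080


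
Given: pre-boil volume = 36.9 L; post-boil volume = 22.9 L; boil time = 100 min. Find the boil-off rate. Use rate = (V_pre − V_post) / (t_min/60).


rate = (36.9 − 22.9) / (100/60)

8.4000 L/hr


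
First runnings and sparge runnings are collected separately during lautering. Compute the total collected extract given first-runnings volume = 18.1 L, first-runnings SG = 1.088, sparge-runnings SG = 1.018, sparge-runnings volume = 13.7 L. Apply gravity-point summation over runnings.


total = Σ (SG_i − 1)·1000·V_i
first = (1.088 − 1)·1000·18.1 = 1592.8000
sparge = (1.018 − 1)·1000·13.7 = 246.6000
total = 1592.8000 + 246.6000

1839.4000 gravity·L


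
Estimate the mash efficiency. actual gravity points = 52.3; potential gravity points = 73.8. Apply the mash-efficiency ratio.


efficiency = actual / potential × 100
efficiency = 52.3 / 73.8 × 100

70.8672 %


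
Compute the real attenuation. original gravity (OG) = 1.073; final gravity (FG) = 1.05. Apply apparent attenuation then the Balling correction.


AA = (OG−FG)/(OG−1)·100;  RA = AA·0.8192
AA = (1.073 − 1.05)/(1.073 − 1)·100 = 31.5068
RA = 31.5068·0.8192

25.8104 %


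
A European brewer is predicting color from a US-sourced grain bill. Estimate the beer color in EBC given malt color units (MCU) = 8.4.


SRM = 1.4922·MCU^0.6859;  EBC = SRM·1.97
SRM = 1.4922·8.4^0.6859 = 6.4238
EBC = 6.4238·1.97

12.6548 EBC


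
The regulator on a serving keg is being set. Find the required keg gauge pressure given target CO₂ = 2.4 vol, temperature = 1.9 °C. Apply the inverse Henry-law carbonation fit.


psi = vols/(0.01821 + 0.09011·e^(−0.04·T)) − 14.695
psi = 2.4/(0.01821 + 0.09011·e^(−0.04·1.9)) − 14.695

8.8979 psi


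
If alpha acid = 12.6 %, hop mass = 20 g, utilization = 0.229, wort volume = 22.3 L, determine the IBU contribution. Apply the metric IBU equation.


IBU = (α/100)·mass·U·1000 / V
IBU = (12.6/100)·20·0.229·1000 / 22.3

25.8780 IBU


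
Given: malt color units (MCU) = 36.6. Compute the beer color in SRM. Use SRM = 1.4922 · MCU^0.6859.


SRM = 1.4922 · 36.6^0.6859

17.6286 SRM


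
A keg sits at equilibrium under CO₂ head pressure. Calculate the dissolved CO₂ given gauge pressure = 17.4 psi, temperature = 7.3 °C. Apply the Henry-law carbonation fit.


vols = (P + 14.695)·(0.01821 + 0.09011·e^(−0.04·T))
vols = (17.4 + 14.695)·(0.01821 + 0.09011·e^(−0.04·7.3))

2.7442 volumes


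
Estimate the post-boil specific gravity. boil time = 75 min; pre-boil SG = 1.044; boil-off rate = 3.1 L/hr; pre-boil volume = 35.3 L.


V_post = V_pre − rate·(t/60);  SG_post = 1 + (SG_pre−1)·V_pre/V_post
V_post = 35.3 − 3.1·(75/60) = 31.4250
SG_post = 1 + (1.044 − 1)·35.3/31.4250

1.0494


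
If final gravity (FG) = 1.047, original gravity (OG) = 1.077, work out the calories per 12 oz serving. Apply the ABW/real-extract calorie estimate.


ABW = (OG−FG)·131.25·0.79/FG;  °P = 259 − 259/SG (for OG→OE and FG→AE);  RE = 0.1808·OE + 0.8192·AE;  Cal = (6.9·ABW + 4·(RE−0.1))·FG·3.55
ABW = (1.077 − 1.047)·131.25·0.79/1.047 = 2.9710
OE = 259 − 259/1.077 = 18.5172 °P
AE = 259 − 259/1.047 = 11.6266 °P
RE = 0.1808·18.5172 + 0.8192·11.6266 = 12.8724 °P
Cal = (6.9·2.9710 + 4·(12.8724−0.1))·1.047·3.55

266.0868 kcal


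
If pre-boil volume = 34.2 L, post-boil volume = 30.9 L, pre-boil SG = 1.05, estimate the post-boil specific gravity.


SG_post = 1 + (SG_pre − 1)·V_pre/V_post
pts_pre = (1.05 − 1)·1000 = 50.0000
pts_post = 50.0000·34.2/30.9 = 55.3398
SG_post = 1 + 55.3398/1000

1.0553


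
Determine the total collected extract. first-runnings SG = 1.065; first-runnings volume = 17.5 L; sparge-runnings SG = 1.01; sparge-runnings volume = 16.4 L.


total = Σ (SG_i − 1)·1000·V_i
first = (1.065 − 1)·1000·17.5 = 1137.5000
sparge = (1.01 − 1)·1000·16.4 = 164.0000
total = 1137.5000 + 164.0000

1301.5000 gravity·L


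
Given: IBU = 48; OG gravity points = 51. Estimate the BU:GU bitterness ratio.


BU:GU = IBU / OG_points
BU:GU = 48 / 51

0.9412


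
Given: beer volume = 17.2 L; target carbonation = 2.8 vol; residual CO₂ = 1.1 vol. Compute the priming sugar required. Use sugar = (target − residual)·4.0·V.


sugar = (2.8 − 1.1)·4.0·17.2

116.9600 g


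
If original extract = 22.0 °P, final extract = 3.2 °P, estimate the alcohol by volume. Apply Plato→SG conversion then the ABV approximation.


SG = 259/(259 − P);  ABV = (OG − FG)·131.25
OG = 259/(259 − 22.0) = 1.0928
FG = 259/(259 − 3.2) = 1.0125
ABV = (1.0928 − 1.0125)·131.25

10.5416 % ABV


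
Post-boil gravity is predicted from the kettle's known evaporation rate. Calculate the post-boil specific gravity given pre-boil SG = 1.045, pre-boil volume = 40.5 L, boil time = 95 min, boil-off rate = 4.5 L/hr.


V_post = V_pre − rate·(t/60);  SG_post = 1 + (SG_pre−1)·V_pre/V_post
V_post = 40.5 − 4.5·(95/60) = 33.3750
SG_post = 1 + (1.045 − 1)·40.5/33.3750

1.0546


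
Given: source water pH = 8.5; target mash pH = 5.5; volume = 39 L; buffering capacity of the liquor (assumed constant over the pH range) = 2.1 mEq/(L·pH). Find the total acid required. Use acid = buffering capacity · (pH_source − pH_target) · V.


acid = 2.1 · (8.5 − 5.5) · 39

245.7000 mEq


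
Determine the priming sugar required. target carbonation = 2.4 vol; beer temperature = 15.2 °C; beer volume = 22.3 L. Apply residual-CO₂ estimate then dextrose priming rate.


residual = 14.695·(0.01821 + 0.09011·e^(−0.04·T));  sugar = (target − residual)·4.0·V
residual = 14.695·(0.01821 + 0.09011·e^(−0.04·15.2)) = 0.9885
sugar = (2.4 − 0.9885)·4.0·22.3

125.9037 g


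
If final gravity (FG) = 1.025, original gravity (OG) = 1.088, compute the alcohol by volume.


ABV = (OG − FG) · 131.25
ABV = (1.088 − 1.025) · 131.25

8.2688 % ABV


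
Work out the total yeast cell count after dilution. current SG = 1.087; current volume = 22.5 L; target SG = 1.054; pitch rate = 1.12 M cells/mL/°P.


V_w = V·((SG_c−1)/(SG_t−1)−1);  °P = 259 − 259/SG_t;  cells = rate·(V+V_w)·°P
V_w = 22.5·((1.087−1)/(1.054−1)−1) = 13.7500
V_final = 22.5 + 13.7500 = 36.2500
°P = 259 − 259/1.054 = 13.2694
cells = 1.12·36.2500·13.2694

538.7397 billion cells


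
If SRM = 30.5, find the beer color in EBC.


EBC = SRM · 1.97
EBC = 30.5 · 1.97

60.0850 EBC


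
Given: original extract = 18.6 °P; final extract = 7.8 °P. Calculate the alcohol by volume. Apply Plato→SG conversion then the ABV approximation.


SG = 259/(259 − P);  ABV = (OG − FG)·131.25
OG = 259/(259 − 18.6) = 1.0774
FG = 259/(259 − 7.8) = 1.0311
ABV = (1.0774 − 1.0311)·131.25

6.0795 % ABV


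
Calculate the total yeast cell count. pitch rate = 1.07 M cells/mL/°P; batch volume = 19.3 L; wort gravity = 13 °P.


cells (billions) = rate · V_L · °P
cells = 1.07 · 19.3 · 13

268.4630 billion cells


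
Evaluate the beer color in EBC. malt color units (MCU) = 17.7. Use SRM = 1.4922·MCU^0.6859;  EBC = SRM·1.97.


SRM = 1.4922·17.7^0.6859 = 10.7106
EBC = 10.7106·1.97

21.0998 EBC


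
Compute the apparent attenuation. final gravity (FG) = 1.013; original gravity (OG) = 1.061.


AA = (OG − FG)/(OG − 1) · 100
AA = (1.061 − 1.013)/(1.061 − 1) · 100

78.6885 %


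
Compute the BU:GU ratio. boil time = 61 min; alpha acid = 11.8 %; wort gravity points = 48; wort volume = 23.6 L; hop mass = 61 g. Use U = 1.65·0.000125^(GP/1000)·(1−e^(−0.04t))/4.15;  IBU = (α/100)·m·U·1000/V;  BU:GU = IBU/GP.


U = 1.65·0.000125^(48/1000)·(1−e^(−0.04·61))/4.15 = 0.2358
IBU = (11.8/100)·61·0.2358·1000/23.6 = 71.9087
BU:GU = 71.9087/48

1.4981


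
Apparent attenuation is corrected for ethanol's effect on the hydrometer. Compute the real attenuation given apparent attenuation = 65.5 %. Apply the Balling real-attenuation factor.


RA = AA · 0.8192
RA = 65.5 · 0.8192

53.6576 %


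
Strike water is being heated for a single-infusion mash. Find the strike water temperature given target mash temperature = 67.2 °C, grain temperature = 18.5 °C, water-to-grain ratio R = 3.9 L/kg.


T_strike = (0.41/R)·(T_mash − T_grain) + T_mash
T_strike = (0.41/3.9)·(67.2 − 18.5) + 67.2

72.3197 °C


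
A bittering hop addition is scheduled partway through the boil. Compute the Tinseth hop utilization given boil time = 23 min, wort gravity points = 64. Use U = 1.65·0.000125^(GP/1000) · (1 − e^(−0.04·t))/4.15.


bigness = 1.65·0.000125^(64/1000) = 0.9283
boil_factor = (1 − e^(−0.04·23))/4.15 = 0.1449
U = 0.9283 · 0.1449

0.1345


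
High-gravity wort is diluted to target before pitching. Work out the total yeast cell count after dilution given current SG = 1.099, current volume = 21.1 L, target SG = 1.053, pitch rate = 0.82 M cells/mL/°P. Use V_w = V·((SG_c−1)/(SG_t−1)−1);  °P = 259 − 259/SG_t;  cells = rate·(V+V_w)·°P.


V_w = 21.1·((1.099−1)/(1.053−1)−1) = 18.3132
V_final = 21.1 + 18.3132 = 39.4132
°P = 259 − 259/1.053 = 13.0361
cells = 0.82·39.4132·13.0361

421.3111 billion cells


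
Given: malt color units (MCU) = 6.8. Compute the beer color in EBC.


SRM = 1.4922·MCU^0.6859;  EBC = SRM·1.97
SRM = 1.4922·6.8^0.6859 = 5.5571
EBC = 5.5571·1.97

10.9474 EBC


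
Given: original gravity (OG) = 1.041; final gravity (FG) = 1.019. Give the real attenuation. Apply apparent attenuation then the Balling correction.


AA = (OG−FG)/(OG−1)·100;  RA = AA·0.8192
AA = (1.041 − 1.019)/(1.041 − 1)·100 = 53.6585
RA = 53.6585·0.8192

43.9571 %


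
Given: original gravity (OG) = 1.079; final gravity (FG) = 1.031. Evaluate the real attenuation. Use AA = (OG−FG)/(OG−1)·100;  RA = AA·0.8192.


AA = (1.079 − 1.031)/(1.079 − 1)·100 = 60.7595
RA = 60.7595·0.8192

49.7742 %


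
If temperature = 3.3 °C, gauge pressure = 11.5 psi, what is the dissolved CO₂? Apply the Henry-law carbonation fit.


vols = (P + 14.695)·(0.01821 + 0.09011·e^(−0.04·T))
vols = (11.5 + 14.695)·(0.01821 + 0.09011·e^(−0.04·3.3))

2.5456 volumes


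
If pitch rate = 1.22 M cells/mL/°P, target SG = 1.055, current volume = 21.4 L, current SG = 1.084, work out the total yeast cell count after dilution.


V_w = V·((SG_c−1)/(SG_t−1)−1);  °P = 259 − 259/SG_t;  cells = rate·(V+V_w)·°P
V_w = 21.4·((1.084−1)/(1.055−1)−1) = 11.2836
V_final = 21.4 + 11.2836 = 32.6836
°P = 259 − 259/1.055 = 13.5024
cells = 1.22·32.6836·13.5024

538.3940 billion cells


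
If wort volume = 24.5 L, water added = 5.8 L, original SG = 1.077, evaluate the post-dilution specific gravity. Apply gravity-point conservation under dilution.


SG_new = 1 + (SG_old − 1)·V_old/(V_old + V_water)
pts = (1.077 − 1)·1000·24.5/(24.5 + 5.8) = 62.2607
SG_new = 1 + 62.2607/1000

1.0623


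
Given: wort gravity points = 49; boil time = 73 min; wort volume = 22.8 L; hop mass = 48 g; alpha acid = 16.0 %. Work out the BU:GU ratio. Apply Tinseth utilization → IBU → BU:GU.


U = 1.65·0.000125^(GP/1000)·(1−e^(−0.04t))/4.15;  IBU = (α/100)·m·U·1000/V;  BU:GU = IBU/GP
U = 1.65·0.000125^(49/1000)·(1−e^(−0.04·73))/4.15 = 0.2422
IBU = (16.0/100)·48·0.2422·1000/22.8 = 81.5704
BU:GU = 81.5704/49

1.6647


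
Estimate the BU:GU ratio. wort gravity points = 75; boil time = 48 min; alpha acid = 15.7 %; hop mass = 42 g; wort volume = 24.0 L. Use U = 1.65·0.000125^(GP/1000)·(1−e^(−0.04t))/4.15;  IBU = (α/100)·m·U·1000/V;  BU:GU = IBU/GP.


U = 1.65·0.000125^(75/1000)·(1−e^(−0.04·48))/4.15 = 0.1729
IBU = (15.7/100)·42·0.1729·1000/24.0 = 47.5106
BU:GU = 47.5106/75

0.6335


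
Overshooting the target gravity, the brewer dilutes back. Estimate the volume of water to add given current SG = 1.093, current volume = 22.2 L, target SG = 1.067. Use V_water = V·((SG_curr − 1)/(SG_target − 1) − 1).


V_water = 22.2·((1.093 − 1)/(1.067 − 1) − 1)

8.6149 L


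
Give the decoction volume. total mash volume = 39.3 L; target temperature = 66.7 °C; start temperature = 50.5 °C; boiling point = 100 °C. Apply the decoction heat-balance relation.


V_dec = V_total·(T_target − T_start)/(T_boil − T_start)
V_dec = 39.3·(66.7 − 50.5)/(100 − 50.5)

12.8618 L


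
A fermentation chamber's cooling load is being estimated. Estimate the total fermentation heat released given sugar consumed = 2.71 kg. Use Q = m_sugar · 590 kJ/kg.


Q = 2.71 · 590

1598.9000 kJ


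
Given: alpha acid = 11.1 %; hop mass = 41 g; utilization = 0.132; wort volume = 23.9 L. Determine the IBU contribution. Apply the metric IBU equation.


IBU = (α/100)·mass·U·1000 / V
IBU = (11.1/100)·41·0.132·1000 / 23.9

25.1352 IBU


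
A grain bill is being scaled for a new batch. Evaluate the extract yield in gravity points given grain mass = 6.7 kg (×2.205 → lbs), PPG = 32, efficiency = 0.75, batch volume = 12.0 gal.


points = lbs × PPG × eff / vol
lbs = 6.7 × 2.205 = 14.7735
points = 14.7735 × 32 × 0.75 / 12.0

29.5470 points


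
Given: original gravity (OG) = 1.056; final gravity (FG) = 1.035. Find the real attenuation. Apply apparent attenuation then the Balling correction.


AA = (OG−FG)/(OG−1)·100;  RA = AA·0.8192
AA = (1.056 − 1.035)/(1.056 − 1)·100 = 37.5000
RA = 37.5000·0.8192

30.7200 %


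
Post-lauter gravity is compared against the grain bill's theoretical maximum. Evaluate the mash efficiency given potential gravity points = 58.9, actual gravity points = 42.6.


efficiency = actual / potential × 100
efficiency = 42.6 / 58.9 × 100

72.3260 %


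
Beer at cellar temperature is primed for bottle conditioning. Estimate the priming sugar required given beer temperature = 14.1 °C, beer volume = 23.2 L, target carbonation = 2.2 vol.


residual = 14.695·(0.01821 + 0.09011·e^(−0.04·T));  sugar = (target − residual)·4.0·V
residual = 14.695·(0.01821 + 0.09011·e^(−0.04·14.1)) = 1.0210
sugar = (2.2 − 1.0210)·4.0·23.2

109.4156 g


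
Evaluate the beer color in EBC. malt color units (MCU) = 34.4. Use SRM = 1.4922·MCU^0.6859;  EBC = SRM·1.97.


SRM = 1.4922·34.4^0.6859 = 16.8948
EBC = 16.8948·1.97

33.2827 EBC


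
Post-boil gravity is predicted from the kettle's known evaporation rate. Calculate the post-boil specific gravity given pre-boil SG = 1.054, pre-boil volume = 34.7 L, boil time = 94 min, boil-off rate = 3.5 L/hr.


V_post = V_pre − rate·(t/60);  SG_post = 1 + (SG_pre−1)·V_pre/V_post
V_post = 34.7 − 3.5·(94/60) = 29.2167
SG_post = 1 + (1.054 − 1)·34.7/29.2167

1.0641


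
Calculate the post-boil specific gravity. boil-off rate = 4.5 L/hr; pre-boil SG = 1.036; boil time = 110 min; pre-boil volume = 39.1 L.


V_post = V_pre − rate·(t/60);  SG_post = 1 + (SG_pre−1)·V_pre/V_post
V_post = 39.1 − 4.5·(110/60) = 30.8500
SG_post = 1 + (1.036 − 1)·39.1/30.8500

1.0456


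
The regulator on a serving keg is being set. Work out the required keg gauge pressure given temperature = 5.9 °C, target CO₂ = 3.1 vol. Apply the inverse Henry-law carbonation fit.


psi = vols/(0.01821 + 0.09011·e^(−0.04·T)) − 14.695
psi = 3.1/(0.01821 + 0.09011·e^(−0.04·5.9)) − 14.695

19.9895 psi


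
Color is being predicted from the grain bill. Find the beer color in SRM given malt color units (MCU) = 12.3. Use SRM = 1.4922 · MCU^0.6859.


SRM = 1.4922 · 12.3^0.6859

8.3444 SRM


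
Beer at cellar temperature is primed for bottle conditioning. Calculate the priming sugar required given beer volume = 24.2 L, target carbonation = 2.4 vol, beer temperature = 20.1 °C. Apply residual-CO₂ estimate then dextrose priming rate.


residual = 14.695·(0.01821 + 0.09011·e^(−0.04·T));  sugar = (target − residual)·4.0·V
residual = 14.695·(0.01821 + 0.09011·e^(−0.04·20.1)) = 0.8602
sugar = (2.4 − 0.8602)·4.0·24.2

149.0520 g


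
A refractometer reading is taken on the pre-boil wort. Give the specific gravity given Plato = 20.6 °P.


SG = 259/(259 − P)
SG = 259/(259 − 20.6)

1.0864


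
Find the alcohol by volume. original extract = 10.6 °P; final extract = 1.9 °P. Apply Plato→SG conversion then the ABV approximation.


SG = 259/(259 − P);  ABV = (OG − FG)·131.25
OG = 259/(259 − 10.6) = 1.0427
FG = 259/(259 − 1.9) = 1.0074
ABV = (1.0427 − 1.0074)·131.25

4.6309 % ABV


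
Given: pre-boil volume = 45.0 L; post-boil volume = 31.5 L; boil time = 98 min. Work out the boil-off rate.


rate = (V_pre − V_post) / (t_min/60)
rate = (45.0 − 31.5) / (98/60)

8.2653 L/hr


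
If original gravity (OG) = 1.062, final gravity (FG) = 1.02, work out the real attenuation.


AA = (OG−FG)/(OG−1)·100;  RA = AA·0.8192
AA = (1.062 − 1.02)/(1.062 − 1)·100 = 67.7419
RA = 67.7419·0.8192

55.4942 %


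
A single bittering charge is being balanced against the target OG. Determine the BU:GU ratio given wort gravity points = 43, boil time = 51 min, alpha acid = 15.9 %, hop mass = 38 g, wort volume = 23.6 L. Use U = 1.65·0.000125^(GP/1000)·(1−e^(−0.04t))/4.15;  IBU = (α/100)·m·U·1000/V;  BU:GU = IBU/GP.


U = 1.65·0.000125^(43/1000)·(1−e^(−0.04·51))/4.15 = 0.2350
IBU = (15.9/100)·38·0.2350·1000/23.6 = 60.1695
BU:GU = 60.1695/43

1.3993


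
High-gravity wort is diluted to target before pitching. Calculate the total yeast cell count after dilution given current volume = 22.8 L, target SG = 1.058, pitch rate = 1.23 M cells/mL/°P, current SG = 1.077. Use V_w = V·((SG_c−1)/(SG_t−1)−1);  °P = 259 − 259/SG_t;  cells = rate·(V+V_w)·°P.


V_w = 22.8·((1.077−1)/(1.058−1)−1) = 7.4690
V_final = 22.8 + 7.4690 = 30.2690
°P = 259 − 259/1.058 = 14.1985
cells = 1.23·30.2690·14.1985

528.6214 billion cells


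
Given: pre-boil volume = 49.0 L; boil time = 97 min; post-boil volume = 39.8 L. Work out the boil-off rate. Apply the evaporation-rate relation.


rate = (V_pre − V_post) / (t_min/60)
rate = (49.0 − 39.8) / (97/60)

5.6907 L/hr


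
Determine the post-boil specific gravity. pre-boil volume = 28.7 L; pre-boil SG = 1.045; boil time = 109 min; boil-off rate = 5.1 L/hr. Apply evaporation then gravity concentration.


V_post = V_pre − rate·(t/60);  SG_post = 1 + (SG_pre−1)·V_pre/V_post
V_post = 28.7 − 5.1·(109/60) = 19.4350
SG_post = 1 + (1.045 − 1)·28.7/19.4350

1.0665


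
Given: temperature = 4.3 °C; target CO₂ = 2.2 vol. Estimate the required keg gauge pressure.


psi = vols/(0.01821 + 0.09011·e^(−0.04·T)) − 14.695
psi = 2.2/(0.01821 + 0.09011·e^(−0.04·4.3)) − 14.695

8.6892 psi


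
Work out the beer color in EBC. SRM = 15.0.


EBC = SRM · 1.97
EBC = 15.0 · 1.97

29.5500 EBC


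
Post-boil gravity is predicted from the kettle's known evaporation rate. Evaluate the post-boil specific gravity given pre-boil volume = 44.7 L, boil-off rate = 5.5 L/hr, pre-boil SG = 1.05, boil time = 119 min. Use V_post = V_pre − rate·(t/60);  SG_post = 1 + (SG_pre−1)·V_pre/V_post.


V_post = 44.7 − 5.5·(119/60) = 33.7917
SG_post = 1 + (1.05 − 1)·44.7/33.7917

1.0661


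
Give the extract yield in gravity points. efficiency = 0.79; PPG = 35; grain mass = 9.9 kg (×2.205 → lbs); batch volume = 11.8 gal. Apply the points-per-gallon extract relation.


points = lbs × PPG × eff / vol
lbs = 9.9 × 2.205 = 21.8295
points = 21.8295 × 35 × 0.79 / 11.8

51.1513 points


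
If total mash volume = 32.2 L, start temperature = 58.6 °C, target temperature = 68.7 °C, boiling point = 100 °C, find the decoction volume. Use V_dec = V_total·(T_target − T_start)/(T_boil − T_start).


V_dec = 32.2·(68.7 − 58.6)/(100 − 58.6)

7.8556 L


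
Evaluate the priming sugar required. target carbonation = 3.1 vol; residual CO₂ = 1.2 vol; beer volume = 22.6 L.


sugar = (target − residual)·4.0·V
sugar = (3.1 − 1.2)·4.0·22.6

171.7600 g


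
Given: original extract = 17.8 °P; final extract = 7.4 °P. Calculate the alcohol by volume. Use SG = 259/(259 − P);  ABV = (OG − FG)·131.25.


OG = 259/(259 − 17.8) = 1.0738
FG = 259/(259 − 7.4) = 1.0294
ABV = (1.0738 − 1.0294)·131.25

5.8257 % ABV


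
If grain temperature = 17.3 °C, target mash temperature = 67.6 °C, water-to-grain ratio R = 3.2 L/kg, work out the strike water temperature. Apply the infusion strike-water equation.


T_strike = (0.41/R)·(T_mash − T_grain) + T_mash
T_strike = (0.41/3.2)·(67.6 − 17.3) + 67.6

74.0447 °C


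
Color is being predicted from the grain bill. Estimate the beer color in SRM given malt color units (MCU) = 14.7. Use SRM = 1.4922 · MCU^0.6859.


SRM = 1.4922 · 14.7^0.6859

9.4295 SRM


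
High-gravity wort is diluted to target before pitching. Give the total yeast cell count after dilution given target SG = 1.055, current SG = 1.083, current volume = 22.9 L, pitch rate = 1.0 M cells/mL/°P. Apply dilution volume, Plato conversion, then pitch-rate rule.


V_w = V·((SG_c−1)/(SG_t−1)−1);  °P = 259 − 259/SG_t;  cells = rate·(V+V_w)·°P
V_w = 22.9·((1.083−1)/(1.055−1)−1) = 11.6582
V_final = 22.9 + 11.6582 = 34.5582
°P = 259 − 259/1.055 = 13.5024
cells = 1.0·34.5582·13.5024

466.6173 billion cells


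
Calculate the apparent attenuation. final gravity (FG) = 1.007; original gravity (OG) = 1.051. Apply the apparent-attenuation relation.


AA = (OG − FG)/(OG − 1) · 100
AA = (1.051 − 1.007)/(1.051 − 1) · 100

86.2745 %


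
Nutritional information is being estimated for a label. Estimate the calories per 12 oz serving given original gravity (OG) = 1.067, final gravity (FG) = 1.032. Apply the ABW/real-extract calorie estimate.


ABW = (OG−FG)·131.25·0.79/FG;  °P = 259 − 259/SG (for OG→OE and FG→AE);  RE = 0.1808·OE + 0.8192·AE;  Cal = (6.9·ABW + 4·(RE−0.1))·FG·3.55
ABW = (1.067 − 1.032)·131.25·0.79/1.032 = 3.5165
OE = 259 − 259/1.067 = 16.2634 °P
AE = 259 − 259/1.032 = 8.0310 °P
RE = 0.1808·16.2634 + 0.8192·8.0310 = 9.5194 °P
Cal = (6.9·3.5165 + 4·(9.5194−0.1))·1.032·3.55

226.9298 kcal


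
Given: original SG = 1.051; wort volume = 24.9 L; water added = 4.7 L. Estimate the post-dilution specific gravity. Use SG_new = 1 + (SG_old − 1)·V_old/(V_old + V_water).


pts = (1.051 − 1)·1000·24.9/(24.9 + 4.7) = 42.9020
SG_new = 1 + 42.9020/1000

1.0429


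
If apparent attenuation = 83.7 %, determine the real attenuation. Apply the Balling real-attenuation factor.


RA = AA · 0.8192
RA = 83.7 · 0.8192

68.5670 %


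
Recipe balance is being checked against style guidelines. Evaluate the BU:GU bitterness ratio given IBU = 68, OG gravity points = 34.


BU:GU = IBU / OG_points
BU:GU = 68 / 34

2.0000


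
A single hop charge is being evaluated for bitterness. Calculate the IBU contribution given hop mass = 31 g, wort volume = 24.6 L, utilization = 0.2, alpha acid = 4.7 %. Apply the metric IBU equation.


IBU = (α/100)·mass·U·1000 / V
IBU = (4.7/100)·31·0.2·1000 / 24.6

11.8455 IBU


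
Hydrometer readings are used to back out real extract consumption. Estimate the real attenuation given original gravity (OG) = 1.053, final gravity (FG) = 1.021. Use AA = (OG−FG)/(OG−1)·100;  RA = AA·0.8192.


AA = (1.053 − 1.021)/(1.053 − 1)·100 = 60.3774
RA = 60.3774·0.8192

49.4611 %


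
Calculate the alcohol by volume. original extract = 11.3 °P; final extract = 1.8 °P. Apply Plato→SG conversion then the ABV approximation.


SG = 259/(259 − P);  ABV = (OG − FG)·131.25
OG = 259/(259 − 11.3) = 1.0456
FG = 259/(259 − 1.8) = 1.0070
ABV = (1.0456 − 1.0070)·131.25

5.0690 % ABV


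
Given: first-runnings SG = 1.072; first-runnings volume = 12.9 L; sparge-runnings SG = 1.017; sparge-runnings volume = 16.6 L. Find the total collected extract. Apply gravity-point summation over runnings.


total = Σ (SG_i − 1)·1000·V_i
first = (1.072 − 1)·1000·12.9 = 928.8000
sparge = (1.017 − 1)·1000·16.6 = 282.2000
total = 928.8000 + 282.2000

1211.0000 gravity·L


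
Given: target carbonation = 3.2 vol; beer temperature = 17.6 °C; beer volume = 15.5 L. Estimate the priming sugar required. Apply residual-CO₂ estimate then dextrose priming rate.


residual = 14.695·(0.01821 + 0.09011·e^(−0.04·T));  sugar = (target − residual)·4.0·V
residual = 14.695·(0.01821 + 0.09011·e^(−0.04·17.6)) = 0.9225
sugar = (3.2 − 0.9225)·4.0·15.5

141.2030 g


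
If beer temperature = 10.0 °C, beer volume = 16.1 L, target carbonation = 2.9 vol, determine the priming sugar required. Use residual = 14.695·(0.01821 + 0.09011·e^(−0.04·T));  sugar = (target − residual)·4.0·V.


residual = 14.695·(0.01821 + 0.09011·e^(−0.04·10.0)) = 1.1552
sugar = (2.9 − 1.1552)·4.0·16.1

112.3644 g


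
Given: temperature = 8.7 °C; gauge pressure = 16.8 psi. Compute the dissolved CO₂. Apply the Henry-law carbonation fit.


vols = (P + 14.695)·(0.01821 + 0.09011·e^(−0.04·T))
vols = (16.8 + 14.695)·(0.01821 + 0.09011·e^(−0.04·8.7))

2.5774 volumes


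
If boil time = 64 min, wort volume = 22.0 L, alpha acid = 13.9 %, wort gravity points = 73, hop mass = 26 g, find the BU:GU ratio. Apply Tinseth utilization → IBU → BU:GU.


U = 1.65·0.000125^(GP/1000)·(1−e^(−0.04t))/4.15;  IBU = (α/100)·m·U·1000/V;  BU:GU = IBU/GP
U = 1.65·0.000125^(73/1000)·(1−e^(−0.04·64))/4.15 = 0.1904
IBU = (13.9/100)·26·0.1904·1000/22.0 = 31.2704
BU:GU = 31.2704/73

0.4284


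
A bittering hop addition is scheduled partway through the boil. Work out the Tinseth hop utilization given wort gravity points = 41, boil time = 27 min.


U = 1.65·0.000125^(GP/1000) · (1 − e^(−0.04·t))/4.15
bigness = 1.65·0.000125^(41/1000) = 1.1415
boil_factor = (1 − e^(−0.04·27))/4.15 = 0.1591
U = 1.1415 · 0.1591

0.1816


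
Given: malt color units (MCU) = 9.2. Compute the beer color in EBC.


SRM = 1.4922·MCU^0.6859;  EBC = SRM·1.97
SRM = 1.4922·9.2^0.6859 = 6.8374
EBC = 6.8374·1.97

13.4696 EBC


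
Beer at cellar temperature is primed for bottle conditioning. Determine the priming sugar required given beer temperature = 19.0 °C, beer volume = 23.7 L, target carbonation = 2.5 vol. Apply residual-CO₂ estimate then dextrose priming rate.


residual = 14.695·(0.01821 + 0.09011·e^(−0.04·T));  sugar = (target − residual)·4.0·V
residual = 14.695·(0.01821 + 0.09011·e^(−0.04·19.0)) = 0.8869
sugar = (2.5 − 0.8869)·4.0·23.7

152.9253 g


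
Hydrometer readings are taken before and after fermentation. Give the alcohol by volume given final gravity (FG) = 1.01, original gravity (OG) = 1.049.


ABV = (OG − FG) · 131.25
ABV = (1.049 − 1.01) · 131.25

5.1187 % ABV


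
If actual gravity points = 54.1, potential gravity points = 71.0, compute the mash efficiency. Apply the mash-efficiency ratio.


efficiency = actual / potential × 100
efficiency = 54.1 / 71.0 × 100

76.1972 %


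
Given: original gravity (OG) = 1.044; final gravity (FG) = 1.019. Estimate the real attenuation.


AA = (OG−FG)/(OG−1)·100;  RA = AA·0.8192
AA = (1.044 − 1.019)/(1.044 − 1)·100 = 56.8182
RA = 56.8182·0.8192

46.5455 %


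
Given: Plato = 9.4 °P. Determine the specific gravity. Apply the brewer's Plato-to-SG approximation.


SG = 259/(259 − P)
SG = 259/(259 − 9.4)

1.0377


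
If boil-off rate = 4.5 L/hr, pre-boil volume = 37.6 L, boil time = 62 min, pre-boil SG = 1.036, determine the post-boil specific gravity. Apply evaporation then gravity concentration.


V_post = V_pre − rate·(t/60);  SG_post = 1 + (SG_pre−1)·V_pre/V_post
V_post = 37.6 − 4.5·(62/60) = 32.9500
SG_post = 1 + (1.036 − 1)·37.6/32.9500

1.0411


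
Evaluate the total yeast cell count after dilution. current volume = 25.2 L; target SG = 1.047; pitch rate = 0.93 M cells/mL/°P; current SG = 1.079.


V_w = V·((SG_c−1)/(SG_t−1)−1);  °P = 259 − 259/SG_t;  cells = rate·(V+V_w)·°P
V_w = 25.2·((1.079−1)/(1.047−1)−1) = 17.1574
V_final = 25.2 + 17.1574 = 42.3574
°P = 259 − 259/1.047 = 11.6266
cells = 0.93·42.3574·11.6266

457.9981 billion cells


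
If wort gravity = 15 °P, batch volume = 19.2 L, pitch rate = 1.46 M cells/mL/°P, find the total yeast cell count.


cells (billions) = rate · V_L · °P
cells = 1.46 · 19.2 · 15

420.4800 billion cells


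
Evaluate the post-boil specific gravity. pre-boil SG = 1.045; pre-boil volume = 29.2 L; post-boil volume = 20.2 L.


SG_post = 1 + (SG_pre − 1)·V_pre/V_post
pts_pre = (1.045 − 1)·1000 = 45.0000
pts_post = 45.0000·29.2/20.2 = 65.0495
SG_post = 1 + 65.0495/1000

1.0650


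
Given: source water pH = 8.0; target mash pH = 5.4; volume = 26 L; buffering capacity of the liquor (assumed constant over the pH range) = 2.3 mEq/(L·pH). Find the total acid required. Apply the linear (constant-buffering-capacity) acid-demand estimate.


acid = buffering capacity · (pH_source − pH_target) · V
acid = 2.3 · (8.0 − 5.4) · 26

155.4800 mEq


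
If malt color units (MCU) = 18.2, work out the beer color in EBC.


SRM = 1.4922·MCU^0.6859;  EBC = SRM·1.97
SRM = 1.4922·18.2^0.6859 = 10.9172
EBC = 10.9172·1.97

21.5068 EBC


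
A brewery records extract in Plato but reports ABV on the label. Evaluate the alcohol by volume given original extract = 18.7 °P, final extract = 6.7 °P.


SG = 259/(259 − P);  ABV = (OG − FG)·131.25
OG = 259/(259 − 18.7) = 1.0778
FG = 259/(259 − 6.7) = 1.0266
ABV = (1.0778 − 1.0266)·131.25

6.7284 % ABV


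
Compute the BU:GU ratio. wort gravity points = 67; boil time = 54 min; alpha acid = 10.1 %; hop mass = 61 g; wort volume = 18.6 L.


U = 1.65·0.000125^(GP/1000)·(1−e^(−0.04t))/4.15;  IBU = (α/100)·m·U·1000/V;  BU:GU = IBU/GP
U = 1.65·0.000125^(67/1000)·(1−e^(−0.04·54))/4.15 = 0.1926
IBU = (10.1/100)·61·0.1926·1000/18.6 = 63.8044
BU:GU = 63.8044/67

0.9523


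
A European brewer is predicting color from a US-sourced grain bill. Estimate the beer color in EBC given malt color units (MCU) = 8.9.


SRM = 1.4922·MCU^0.6859;  EBC = SRM·1.97
SRM = 1.4922·8.9^0.6859 = 6.6836
EBC = 6.6836·1.97

13.1668 EBC


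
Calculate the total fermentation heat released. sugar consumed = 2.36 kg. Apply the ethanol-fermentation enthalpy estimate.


Q = m_sugar · 590 kJ/kg
Q = 2.36 · 590

1392.4000 kJ


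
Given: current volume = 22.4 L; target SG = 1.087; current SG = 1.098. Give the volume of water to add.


V_water = V·((SG_curr − 1)/(SG_target − 1) − 1)
V_water = 22.4·((1.098 − 1)/(1.087 − 1) − 1)

2.8322 L


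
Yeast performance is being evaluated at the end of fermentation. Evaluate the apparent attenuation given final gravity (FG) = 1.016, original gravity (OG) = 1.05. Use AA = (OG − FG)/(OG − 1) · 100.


AA = (1.05 − 1.016)/(1.05 − 1) · 100

68.0000 %


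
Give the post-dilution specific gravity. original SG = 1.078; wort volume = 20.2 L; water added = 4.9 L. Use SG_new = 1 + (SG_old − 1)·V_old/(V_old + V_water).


pts = (1.078 − 1)·1000·20.2/(20.2 + 4.9) = 62.7729
SG_new = 1 + 62.7729/1000

1.0628


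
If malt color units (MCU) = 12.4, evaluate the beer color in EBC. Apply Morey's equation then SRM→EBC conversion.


SRM = 1.4922·MCU^0.6859;  EBC = SRM·1.97
SRM = 1.4922·12.4^0.6859 = 8.3908
EBC = 8.3908·1.97

16.5299 EBC


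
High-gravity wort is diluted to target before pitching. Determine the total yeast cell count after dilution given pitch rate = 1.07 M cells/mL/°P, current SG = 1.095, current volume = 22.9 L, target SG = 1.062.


V_w = V·((SG_c−1)/(SG_t−1)−1);  °P = 259 − 259/SG_t;  cells = rate·(V+V_w)·°P
V_w = 22.9·((1.095−1)/(1.062−1)−1) = 12.1887
V_final = 22.9 + 12.1887 = 35.0887
°P = 259 − 259/1.062 = 15.1205
cells = 1.07·35.0887·15.1205

567.6990 billion cells


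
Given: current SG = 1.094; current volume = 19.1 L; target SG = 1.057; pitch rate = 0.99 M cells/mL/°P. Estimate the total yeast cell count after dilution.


V_w = V·((SG_c−1)/(SG_t−1)−1);  °P = 259 − 259/SG_t;  cells = rate·(V+V_w)·°P
V_w = 19.1·((1.094−1)/(1.057−1)−1) = 12.3982
V_final = 19.1 + 12.3982 = 31.4982
°P = 259 − 259/1.057 = 13.9669
cells = 0.99·31.4982·13.9669

435.5331 billion cells


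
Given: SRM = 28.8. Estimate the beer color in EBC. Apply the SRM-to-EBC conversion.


EBC = SRM · 1.97
EBC = 28.8 · 1.97

56.7360 EBC


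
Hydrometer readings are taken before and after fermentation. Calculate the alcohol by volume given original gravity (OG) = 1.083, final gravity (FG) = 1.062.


ABV = (OG − FG) · 131.25
ABV = (1.083 − 1.062) · 131.25

2.7562 % ABV


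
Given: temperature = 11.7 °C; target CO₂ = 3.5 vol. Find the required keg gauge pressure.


psi = vols/(0.01821 + 0.09011·e^(−0.04·T)) − 14.695
psi = 3.5/(0.01821 + 0.09011·e^(−0.04·11.7)) − 14.695

32.1957 psi


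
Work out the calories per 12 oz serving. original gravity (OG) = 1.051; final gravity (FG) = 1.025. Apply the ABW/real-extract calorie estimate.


ABW = (OG−FG)·131.25·0.79/FG;  °P = 259 − 259/SG (for OG→OE and FG→AE);  RE = 0.1808·OE + 0.8192·AE;  Cal = (6.9·ABW + 4·(RE−0.1))·FG·3.55
ABW = (1.051 − 1.025)·131.25·0.79/1.025 = 2.6301
OE = 259 − 259/1.051 = 12.5680 °P
AE = 259 − 259/1.025 = 6.3171 °P
RE = 0.1808·12.5680 + 0.8192·6.3171 = 7.4472 °P
Cal = (6.9·2.6301 + 4·(7.4472−0.1))·1.025·3.55

172.9746 kcal


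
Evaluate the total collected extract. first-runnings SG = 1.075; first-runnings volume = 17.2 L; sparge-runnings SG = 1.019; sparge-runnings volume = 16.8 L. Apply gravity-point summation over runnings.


total = Σ (SG_i − 1)·1000·V_i
first = (1.075 − 1)·1000·17.2 = 1290.0000
sparge = (1.019 − 1)·1000·16.8 = 319.2000
total = 1290.0000 + 319.2000

1609.2000 gravity·L


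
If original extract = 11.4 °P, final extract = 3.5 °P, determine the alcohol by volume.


SG = 259/(259 − P);  ABV = (OG − FG)·131.25
OG = 259/(259 − 11.4) = 1.0460
FG = 259/(259 − 3.5) = 1.0137
ABV = (1.0460 − 1.0137)·131.25

4.2451 % ABV


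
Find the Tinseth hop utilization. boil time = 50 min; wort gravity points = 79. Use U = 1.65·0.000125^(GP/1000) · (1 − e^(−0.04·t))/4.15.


bigness = 1.65·0.000125^(79/1000) = 0.8112
boil_factor = (1 − e^(−0.04·50))/4.15 = 0.2084
U = 0.8112 · 0.2084

0.1690


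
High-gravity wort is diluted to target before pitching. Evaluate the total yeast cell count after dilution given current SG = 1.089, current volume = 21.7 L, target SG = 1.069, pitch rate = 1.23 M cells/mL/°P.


V_w = V·((SG_c−1)/(SG_t−1)−1);  °P = 259 − 259/SG_t;  cells = rate·(V+V_w)·°P
V_w = 21.7·((1.089−1)/(1.069−1)−1) = 6.2899
V_final = 21.7 + 6.2899 = 27.9899
°P = 259 − 259/1.069 = 16.7175
cells = 1.23·27.9899·16.7175

575.5419 billion cells


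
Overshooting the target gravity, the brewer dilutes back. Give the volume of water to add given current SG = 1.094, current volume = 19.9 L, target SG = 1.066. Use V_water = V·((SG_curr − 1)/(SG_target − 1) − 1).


V_water = 19.9·((1.094 − 1)/(1.066 − 1) − 1)

8.4424 L


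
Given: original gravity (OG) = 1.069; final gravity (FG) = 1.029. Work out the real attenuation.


AA = (OG−FG)/(OG−1)·100;  RA = AA·0.8192
AA = (1.069 − 1.029)/(1.069 − 1)·100 = 57.9710
RA = 57.9710·0.8192

47.4899 %


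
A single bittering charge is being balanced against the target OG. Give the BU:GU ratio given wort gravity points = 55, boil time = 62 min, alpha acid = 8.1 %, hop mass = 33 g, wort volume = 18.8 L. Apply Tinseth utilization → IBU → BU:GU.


U = 1.65·0.000125^(GP/1000)·(1−e^(−0.04t))/4.15;  IBU = (α/100)·m·U·1000/V;  BU:GU = IBU/GP
U = 1.65·0.000125^(55/1000)·(1−e^(−0.04·62))/4.15 = 0.2222
IBU = (8.1/100)·33·0.2222·1000/18.8 = 31.5954
BU:GU = 31.5954/55

0.5745


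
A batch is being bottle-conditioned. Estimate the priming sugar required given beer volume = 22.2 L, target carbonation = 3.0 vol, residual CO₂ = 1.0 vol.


sugar = (target − residual)·4.0·V
sugar = (3.0 − 1.0)·4.0·22.2

177.6000 g


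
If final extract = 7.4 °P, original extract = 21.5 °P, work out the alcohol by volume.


SG = 259/(259 − P);  ABV = (OG − FG)·131.25
OG = 259/(259 − 21.5) = 1.0905
FG = 259/(259 − 7.4) = 1.0294
ABV = (1.0905 − 1.0294)·131.25

8.0213 % ABV


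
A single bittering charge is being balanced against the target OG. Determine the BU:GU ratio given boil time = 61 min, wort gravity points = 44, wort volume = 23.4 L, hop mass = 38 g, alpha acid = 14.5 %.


U = 1.65·0.000125^(GP/1000)·(1−e^(−0.04t))/4.15;  IBU = (α/100)·m·U·1000/V;  BU:GU = IBU/GP
U = 1.65·0.000125^(44/1000)·(1−e^(−0.04·61))/4.15 = 0.2444
IBU = (14.5/100)·38·0.2444·1000/23.4 = 57.5480
BU:GU = 57.5480/44

1.3079
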